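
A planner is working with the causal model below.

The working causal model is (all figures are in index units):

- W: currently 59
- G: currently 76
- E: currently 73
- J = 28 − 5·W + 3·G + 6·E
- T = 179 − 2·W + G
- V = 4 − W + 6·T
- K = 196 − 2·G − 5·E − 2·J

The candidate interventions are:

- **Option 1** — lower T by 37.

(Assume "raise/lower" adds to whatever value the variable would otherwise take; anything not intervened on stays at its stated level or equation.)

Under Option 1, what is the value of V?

545

Option 1 (T − 37):
  W = 59
  G = 76
  T = 179 − 2·59 + 76 (−37 from intervention) = 100
  V = 4 − 59 + 6·100 = 545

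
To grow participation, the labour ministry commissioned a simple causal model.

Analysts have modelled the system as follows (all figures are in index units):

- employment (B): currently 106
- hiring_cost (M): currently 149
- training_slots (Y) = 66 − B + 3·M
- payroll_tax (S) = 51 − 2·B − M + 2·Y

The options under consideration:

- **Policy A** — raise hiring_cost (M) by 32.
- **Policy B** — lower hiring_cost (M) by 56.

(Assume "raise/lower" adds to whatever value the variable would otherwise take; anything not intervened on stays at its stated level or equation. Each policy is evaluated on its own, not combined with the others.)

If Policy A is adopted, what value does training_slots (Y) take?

503

Policy A (M + 32):
  B = 106
  M = 149 + 32 = 181
  Y = 66 − 106 + 3·181 = 503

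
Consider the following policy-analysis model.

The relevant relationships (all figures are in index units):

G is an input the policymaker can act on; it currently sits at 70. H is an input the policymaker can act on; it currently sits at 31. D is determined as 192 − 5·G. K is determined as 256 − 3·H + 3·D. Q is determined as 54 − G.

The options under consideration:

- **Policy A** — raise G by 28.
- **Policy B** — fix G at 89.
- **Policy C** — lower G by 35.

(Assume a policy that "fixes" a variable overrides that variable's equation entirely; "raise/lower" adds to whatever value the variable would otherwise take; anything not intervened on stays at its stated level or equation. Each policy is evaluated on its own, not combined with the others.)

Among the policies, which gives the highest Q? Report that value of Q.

Policy A (G + 28):
  G = 70 + 28 = 98
  Q = 54 − 98 = -44
Policy B (G := 89):
  G = 89
  Q = 54 − 89 = -35
Policy C (G − 35):
  G = 70 − 35 = 35
  Q = 54 − 35 = 19
Comparing — Policy A: Q=-44, Policy B: Q=-35, Policy C: Q=19. Highest is 19 (Policy C).

19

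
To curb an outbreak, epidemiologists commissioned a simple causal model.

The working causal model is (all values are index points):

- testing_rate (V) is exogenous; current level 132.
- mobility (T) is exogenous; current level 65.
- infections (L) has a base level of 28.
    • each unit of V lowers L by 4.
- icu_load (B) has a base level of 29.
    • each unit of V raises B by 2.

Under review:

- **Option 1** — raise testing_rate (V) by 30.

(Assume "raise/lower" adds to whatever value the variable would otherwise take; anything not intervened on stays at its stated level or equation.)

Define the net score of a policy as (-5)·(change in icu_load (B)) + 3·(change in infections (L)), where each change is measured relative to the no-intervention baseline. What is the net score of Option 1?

Baseline:
  V = 132
  L = 28 − 4·132 = -500
  B = 29 + 2·132 = 293
Option 1 (V + 30):
  V = 132 + 30 = 162
  L = 28 − 4·162 = -620
  B = 29 + 2·162 = 353
ΔB = 353 − 293 = 60; ΔL = -620 − (-500) = -120
Score = (-5)·60 + 3·(-120) = -660

-660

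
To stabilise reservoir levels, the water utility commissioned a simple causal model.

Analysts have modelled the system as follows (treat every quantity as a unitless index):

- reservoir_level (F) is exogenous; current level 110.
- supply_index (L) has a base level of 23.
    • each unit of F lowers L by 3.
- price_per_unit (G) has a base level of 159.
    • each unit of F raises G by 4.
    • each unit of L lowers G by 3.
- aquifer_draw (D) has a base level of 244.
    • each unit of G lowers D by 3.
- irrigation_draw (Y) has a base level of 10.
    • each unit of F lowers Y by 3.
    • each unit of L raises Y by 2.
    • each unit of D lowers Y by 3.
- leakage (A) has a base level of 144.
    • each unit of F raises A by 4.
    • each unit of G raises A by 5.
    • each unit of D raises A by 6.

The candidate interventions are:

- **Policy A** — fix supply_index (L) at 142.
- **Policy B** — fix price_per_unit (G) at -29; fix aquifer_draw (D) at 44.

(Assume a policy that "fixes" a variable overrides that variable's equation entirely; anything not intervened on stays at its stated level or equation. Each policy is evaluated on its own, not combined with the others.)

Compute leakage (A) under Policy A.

-201

Policy A (L := 142):
  F = 110
  L = 142
  G = 159 + 4·110 − 3·142 = 173
  D = 244 − 3·173 = -275
  A = 144 + 4·110 + 5·173 + 6·(-275) = -201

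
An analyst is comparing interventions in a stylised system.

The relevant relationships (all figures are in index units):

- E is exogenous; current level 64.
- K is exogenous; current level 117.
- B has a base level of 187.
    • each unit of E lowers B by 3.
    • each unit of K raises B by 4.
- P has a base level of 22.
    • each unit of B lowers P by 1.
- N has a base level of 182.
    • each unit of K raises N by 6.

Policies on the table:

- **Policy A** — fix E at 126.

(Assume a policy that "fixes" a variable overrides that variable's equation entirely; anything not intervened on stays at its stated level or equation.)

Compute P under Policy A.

-255

Policy A (E := 126):
  E = 126
  K = 117
  B = 187 − 3·126 + 4·117 = 277
  P = 22 − 277 = -255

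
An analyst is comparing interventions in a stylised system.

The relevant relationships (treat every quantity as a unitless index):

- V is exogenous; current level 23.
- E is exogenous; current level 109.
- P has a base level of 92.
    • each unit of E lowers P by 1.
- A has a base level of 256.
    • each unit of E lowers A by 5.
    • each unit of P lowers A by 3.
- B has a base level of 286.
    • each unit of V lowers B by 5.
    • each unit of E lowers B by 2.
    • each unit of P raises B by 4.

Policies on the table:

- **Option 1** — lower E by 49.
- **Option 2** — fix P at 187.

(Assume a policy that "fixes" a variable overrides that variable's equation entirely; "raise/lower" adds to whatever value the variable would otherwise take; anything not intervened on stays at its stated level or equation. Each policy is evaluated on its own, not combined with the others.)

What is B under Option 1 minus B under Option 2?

-522

Option 1 (E − 49):
  V = 23
  E = 109 − 49 = 60
  P = 92 − 60 = 32
  B = 286 − 5·23 − 2·60 + 4·32 = 179
Option 2 (P := 187):
  V = 23
  E = 109
  P = 187
  B = 286 − 5·23 − 2·109 + 4·187 = 701
B: 179 − 701 = -522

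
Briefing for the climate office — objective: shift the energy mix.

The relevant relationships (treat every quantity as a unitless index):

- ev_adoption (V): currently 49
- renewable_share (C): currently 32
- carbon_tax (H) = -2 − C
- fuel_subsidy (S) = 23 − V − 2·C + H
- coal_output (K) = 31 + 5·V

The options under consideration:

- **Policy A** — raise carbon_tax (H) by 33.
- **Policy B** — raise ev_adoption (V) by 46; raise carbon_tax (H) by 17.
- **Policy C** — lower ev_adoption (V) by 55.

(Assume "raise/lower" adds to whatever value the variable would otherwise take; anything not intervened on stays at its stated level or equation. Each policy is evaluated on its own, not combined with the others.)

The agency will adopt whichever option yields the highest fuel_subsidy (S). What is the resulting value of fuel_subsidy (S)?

-69

Policy A (H + 33):
  V = 49
  C = 32
  H = -2 − 32 (+33 from intervention) = -1
  S = 23 − 49 − 2·32 + (-1) = -91
Policy B (V + 46, H + 17):
  V = 49 + 46 = 95
  C = 32
  H = -2 − 32 (+17 from intervention) = -17
  S = 23 − 95 − 2·32 + (-17) = -153
Policy C (V − 55):
  V = 49 − 55 = -6
  C = 32
  H = -2 − 32 = -34
  S = 23 − (-6) − 2·32 + (-34) = -69
Comparing — Policy A: S=-91, Policy B: S=-153, Policy C: S=-69. Highest is -69 (Policy C).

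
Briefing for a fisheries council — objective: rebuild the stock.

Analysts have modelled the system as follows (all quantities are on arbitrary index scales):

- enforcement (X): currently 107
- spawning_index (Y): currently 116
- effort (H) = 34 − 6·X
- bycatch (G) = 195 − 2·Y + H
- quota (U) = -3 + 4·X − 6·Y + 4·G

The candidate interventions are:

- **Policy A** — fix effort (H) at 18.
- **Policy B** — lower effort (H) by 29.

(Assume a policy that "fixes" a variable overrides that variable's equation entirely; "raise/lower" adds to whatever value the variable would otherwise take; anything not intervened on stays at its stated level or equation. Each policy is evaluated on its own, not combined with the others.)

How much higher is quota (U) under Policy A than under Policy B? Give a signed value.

Policy A (H := 18):
  X = 107
  Y = 116
  H = 18
  G = 195 − 2·116 + 18 = -19
  U = -3 + 4·107 − 6·116 + 4·(-19) = -347
Policy B (H − 29):
  X = 107
  Y = 116
  H = 34 − 6·107 (−29 from intervention) = -637
  G = 195 − 2·116 + (-637) = -674
  U = -3 + 4·107 − 6·116 + 4·(-674) = -2967
U: -347 − (-2967) = 2620

2620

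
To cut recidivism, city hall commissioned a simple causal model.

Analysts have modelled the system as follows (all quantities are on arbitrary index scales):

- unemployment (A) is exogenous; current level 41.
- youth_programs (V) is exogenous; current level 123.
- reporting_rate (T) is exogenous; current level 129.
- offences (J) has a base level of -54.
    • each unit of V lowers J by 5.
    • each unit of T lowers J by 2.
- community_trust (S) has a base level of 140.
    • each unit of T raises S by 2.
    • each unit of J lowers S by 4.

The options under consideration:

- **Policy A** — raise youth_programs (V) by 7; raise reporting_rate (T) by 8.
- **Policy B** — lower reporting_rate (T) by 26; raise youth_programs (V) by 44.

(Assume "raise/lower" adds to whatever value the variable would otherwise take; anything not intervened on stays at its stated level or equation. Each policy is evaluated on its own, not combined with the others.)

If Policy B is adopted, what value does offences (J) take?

-1095

Policy B (T − 26, V + 44):
  V = 123 + 44 = 167
  T = 129 − 26 = 103
  J = -54 − 5·167 − 2·103 = -1095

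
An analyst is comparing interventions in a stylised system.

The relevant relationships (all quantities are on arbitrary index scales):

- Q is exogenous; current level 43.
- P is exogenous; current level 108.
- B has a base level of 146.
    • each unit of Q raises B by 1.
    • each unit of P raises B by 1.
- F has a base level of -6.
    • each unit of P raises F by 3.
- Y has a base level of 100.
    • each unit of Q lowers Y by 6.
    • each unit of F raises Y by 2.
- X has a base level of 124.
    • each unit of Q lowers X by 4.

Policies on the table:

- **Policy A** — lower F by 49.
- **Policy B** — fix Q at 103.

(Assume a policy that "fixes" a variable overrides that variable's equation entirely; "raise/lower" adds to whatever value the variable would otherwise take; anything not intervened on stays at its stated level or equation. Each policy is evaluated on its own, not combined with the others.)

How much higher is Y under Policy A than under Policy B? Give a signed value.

262

Policy A (F − 49):
  Q = 43
  P = 108
  F = -6 + 3·108 (−49 from intervention) = 269
  Y = 100 − 6·43 + 2·269 = 380
Policy B (Q := 103):
  Q = 103
  P = 108
  F = -6 + 3·108 = 318
  Y = 100 − 6·103 + 2·318 = 118
Y: 380 − 118 = 262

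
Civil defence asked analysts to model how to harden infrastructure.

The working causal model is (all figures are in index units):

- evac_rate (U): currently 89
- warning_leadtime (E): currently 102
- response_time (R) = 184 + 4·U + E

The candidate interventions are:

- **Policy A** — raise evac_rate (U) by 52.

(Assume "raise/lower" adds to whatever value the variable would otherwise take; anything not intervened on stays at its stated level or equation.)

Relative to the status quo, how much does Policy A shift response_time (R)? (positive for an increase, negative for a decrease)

Baseline:
  U = 89
  E = 102
  R = 184 + 4·89 + 102 = 642
Policy A (U + 52):
  U = 89 + 52 = 141
  E = 102
  R = 184 + 4·141 + 102 = 850
Change in R: 850 − 642 = 208

208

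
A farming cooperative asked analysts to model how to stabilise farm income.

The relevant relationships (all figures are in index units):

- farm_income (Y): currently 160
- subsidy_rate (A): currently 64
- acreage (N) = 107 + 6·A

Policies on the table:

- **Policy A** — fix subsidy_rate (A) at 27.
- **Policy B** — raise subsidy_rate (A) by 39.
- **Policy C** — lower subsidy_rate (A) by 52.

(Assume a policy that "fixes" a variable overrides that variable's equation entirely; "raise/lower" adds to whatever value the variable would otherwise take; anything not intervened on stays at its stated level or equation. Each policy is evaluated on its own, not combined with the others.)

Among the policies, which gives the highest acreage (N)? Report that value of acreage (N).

Policy A (A := 27):
  A = 27
  N = 107 + 6·27 = 269
Policy B (A + 39):
  A = 64 + 39 = 103
  N = 107 + 6·103 = 725
Policy C (A − 52):
  A = 64 − 52 = 12
  N = 107 + 6·12 = 179
Comparing — Policy A: N=269, Policy B: N=725, Policy C: N=179. Highest is 725 (Policy B).

725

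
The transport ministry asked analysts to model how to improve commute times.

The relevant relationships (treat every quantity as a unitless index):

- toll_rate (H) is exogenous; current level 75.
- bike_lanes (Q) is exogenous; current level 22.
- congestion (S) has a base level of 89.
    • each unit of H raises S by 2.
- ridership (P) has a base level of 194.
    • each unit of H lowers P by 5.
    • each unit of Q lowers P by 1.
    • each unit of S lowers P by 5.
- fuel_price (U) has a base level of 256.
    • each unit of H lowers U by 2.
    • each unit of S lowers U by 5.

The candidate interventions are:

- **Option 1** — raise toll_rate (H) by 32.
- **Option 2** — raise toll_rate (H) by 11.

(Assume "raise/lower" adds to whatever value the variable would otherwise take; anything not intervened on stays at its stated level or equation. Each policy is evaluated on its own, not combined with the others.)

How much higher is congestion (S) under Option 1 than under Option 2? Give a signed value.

42

Option 1 (H + 32):
  H = 75 + 32 = 107
  S = 89 + 2·107 = 303
Option 2 (H + 11):
  H = 75 + 11 = 86
  S = 89 + 2·86 = 261
S: 303 − 261 = 42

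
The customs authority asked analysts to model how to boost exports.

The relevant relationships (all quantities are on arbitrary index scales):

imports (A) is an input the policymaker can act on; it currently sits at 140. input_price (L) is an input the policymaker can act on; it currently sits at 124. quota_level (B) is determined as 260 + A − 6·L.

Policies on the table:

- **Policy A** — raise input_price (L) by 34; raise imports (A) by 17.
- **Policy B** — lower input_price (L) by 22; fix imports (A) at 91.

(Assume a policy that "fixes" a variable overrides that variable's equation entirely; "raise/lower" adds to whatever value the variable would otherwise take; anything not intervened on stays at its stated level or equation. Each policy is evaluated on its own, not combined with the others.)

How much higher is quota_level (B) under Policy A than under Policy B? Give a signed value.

-270

Policy A (L + 34, A + 17):
  A = 140 + 17 = 157
  L = 124 + 34 = 158
  B = 260 + 157 − 6·158 = -531
Policy B (L − 22, A := 91):
  A = 91
  L = 124 − 22 = 102
  B = 260 + 91 − 6·102 = -261
B: -531 − (-261) = -270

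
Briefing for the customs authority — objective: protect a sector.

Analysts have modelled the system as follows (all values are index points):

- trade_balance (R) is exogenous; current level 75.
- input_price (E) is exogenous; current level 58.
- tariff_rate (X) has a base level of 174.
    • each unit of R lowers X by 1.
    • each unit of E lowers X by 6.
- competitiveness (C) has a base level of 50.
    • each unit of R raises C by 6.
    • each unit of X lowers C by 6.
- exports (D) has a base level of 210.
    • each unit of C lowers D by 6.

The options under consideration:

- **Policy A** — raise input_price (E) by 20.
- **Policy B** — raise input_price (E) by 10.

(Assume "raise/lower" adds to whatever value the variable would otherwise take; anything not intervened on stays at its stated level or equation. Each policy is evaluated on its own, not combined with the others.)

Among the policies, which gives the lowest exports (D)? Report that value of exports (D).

-16074

Policy A (E + 20):
  R = 75
  E = 58 + 20 = 78
  X = 174 − 75 − 6·78 = -369
  C = 50 + 6·75 − 6·(-369) = 2714
  D = 210 − 6·2714 = -16074
Policy B (E + 10):
  R = 75
  E = 58 + 10 = 68
  X = 174 − 75 − 6·68 = -309
  C = 50 + 6·75 − 6·(-309) = 2354
  D = 210 − 6·2354 = -13914
Comparing — Policy A: D=-16074, Policy B: D=-13914. Lowest is -16074 (Policy A).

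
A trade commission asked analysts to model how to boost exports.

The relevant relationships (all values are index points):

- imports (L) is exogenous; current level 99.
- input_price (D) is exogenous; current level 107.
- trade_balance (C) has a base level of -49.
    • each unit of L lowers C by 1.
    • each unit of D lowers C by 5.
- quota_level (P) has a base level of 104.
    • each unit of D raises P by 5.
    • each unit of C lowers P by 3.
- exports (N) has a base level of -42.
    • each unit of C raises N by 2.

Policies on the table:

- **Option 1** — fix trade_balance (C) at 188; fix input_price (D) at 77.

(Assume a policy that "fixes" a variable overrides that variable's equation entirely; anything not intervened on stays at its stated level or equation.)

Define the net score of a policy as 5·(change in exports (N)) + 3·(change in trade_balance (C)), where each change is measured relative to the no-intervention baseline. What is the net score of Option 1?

Baseline:
  L = 99
  D = 107
  C = -49 − 99 − 5·107 = -683
  N = -42 + 2·(-683) = -1408
Option 1 (C := 188, D := 77):
  L = 99
  D = 77
  C = 188
  N = -42 + 2·188 = 334
ΔN = 334 − (-1408) = 1742; ΔC = 188 − (-683) = 871
Score = 5·1742 + 3·871 = 11323

11323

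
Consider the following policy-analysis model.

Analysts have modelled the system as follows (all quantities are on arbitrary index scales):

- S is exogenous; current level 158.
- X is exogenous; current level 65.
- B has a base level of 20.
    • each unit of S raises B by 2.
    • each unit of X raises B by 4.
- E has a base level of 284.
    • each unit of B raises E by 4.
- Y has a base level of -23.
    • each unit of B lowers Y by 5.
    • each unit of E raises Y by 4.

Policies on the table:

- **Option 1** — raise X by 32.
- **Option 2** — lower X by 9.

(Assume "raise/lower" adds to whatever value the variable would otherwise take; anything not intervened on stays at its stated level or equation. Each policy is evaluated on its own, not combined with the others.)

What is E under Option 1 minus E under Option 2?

Option 1 (X + 32):
  S = 158
  X = 65 + 32 = 97
  B = 20 + 2·158 + 4·97 = 724
  E = 284 + 4·724 = 3180
Option 2 (X − 9):
  S = 158
  X = 65 − 9 = 56
  B = 20 + 2·158 + 4·56 = 560
  E = 284 + 4·560 = 2524
E: 3180 − 2524 = 656

656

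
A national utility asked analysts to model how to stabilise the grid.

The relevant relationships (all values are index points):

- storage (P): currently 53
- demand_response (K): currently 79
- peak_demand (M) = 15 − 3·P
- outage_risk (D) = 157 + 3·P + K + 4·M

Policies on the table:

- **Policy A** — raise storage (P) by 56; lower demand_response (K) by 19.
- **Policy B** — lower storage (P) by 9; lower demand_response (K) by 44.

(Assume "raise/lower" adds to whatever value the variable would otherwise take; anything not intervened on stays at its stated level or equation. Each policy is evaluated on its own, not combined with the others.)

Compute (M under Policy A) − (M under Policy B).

Policy A (P + 56, K − 19):
  P = 53 + 56 = 109
  M = 15 − 3·109 = -312
Policy B (P − 9, K − 44):
  P = 53 − 9 = 44
  M = 15 − 3·44 = -117
M: -312 − (-117) = -195

-195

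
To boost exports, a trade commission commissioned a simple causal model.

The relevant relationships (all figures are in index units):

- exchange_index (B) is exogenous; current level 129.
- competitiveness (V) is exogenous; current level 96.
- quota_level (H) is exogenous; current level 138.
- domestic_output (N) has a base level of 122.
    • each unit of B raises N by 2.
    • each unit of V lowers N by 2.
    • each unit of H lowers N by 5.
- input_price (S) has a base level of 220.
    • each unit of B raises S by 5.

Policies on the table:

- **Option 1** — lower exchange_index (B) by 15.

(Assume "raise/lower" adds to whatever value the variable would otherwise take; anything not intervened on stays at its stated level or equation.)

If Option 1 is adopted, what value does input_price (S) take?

790

Option 1 (B − 15):
  B = 129 − 15 = 114
  S = 220 + 5·114 = 790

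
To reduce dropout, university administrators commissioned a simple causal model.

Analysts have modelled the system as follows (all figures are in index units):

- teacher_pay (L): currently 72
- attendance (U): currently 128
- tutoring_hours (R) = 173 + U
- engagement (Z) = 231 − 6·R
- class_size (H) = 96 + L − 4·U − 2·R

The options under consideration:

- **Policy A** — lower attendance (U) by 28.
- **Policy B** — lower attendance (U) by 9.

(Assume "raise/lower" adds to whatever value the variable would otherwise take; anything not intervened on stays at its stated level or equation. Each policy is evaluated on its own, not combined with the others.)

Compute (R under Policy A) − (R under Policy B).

-19

Policy A (U − 28):
  U = 128 − 28 = 100
  R = 173 + 100 = 273
Policy B (U − 9):
  U = 128 − 9 = 119
  R = 173 + 119 = 292
R: 273 − 292 = -19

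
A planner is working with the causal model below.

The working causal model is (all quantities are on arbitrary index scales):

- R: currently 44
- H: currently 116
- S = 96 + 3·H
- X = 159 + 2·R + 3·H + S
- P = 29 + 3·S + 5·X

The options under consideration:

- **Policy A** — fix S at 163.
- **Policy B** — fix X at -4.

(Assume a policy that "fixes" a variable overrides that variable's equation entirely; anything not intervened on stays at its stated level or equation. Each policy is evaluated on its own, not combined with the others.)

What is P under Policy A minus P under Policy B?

Policy A (S := 163):
  R = 44
  H = 116
  S = 163
  X = 159 + 2·44 + 3·116 + 163 = 758
  P = 29 + 3·163 + 5·758 = 4308
Policy B (X := -4):
  R = 44
  H = 116
  S = 96 + 3·116 = 444
  X = -4
  P = 29 + 3·444 + 5·(-4) = 1341
P: 4308 − 1341 = 2967

2967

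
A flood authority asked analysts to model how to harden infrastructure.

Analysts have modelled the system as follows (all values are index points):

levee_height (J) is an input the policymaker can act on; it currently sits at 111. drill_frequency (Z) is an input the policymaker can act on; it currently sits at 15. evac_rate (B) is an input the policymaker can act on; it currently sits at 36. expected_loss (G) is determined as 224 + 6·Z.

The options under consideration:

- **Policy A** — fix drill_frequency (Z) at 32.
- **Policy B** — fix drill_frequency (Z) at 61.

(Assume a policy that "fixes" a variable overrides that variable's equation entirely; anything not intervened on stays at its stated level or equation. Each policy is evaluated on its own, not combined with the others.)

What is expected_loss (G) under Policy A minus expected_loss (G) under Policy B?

Policy A (Z := 32):
  Z = 32
  G = 224 + 6·32 = 416
Policy B (Z := 61):
  Z = 61
  G = 224 + 6·61 = 590
G: 416 − 590 = -174

-174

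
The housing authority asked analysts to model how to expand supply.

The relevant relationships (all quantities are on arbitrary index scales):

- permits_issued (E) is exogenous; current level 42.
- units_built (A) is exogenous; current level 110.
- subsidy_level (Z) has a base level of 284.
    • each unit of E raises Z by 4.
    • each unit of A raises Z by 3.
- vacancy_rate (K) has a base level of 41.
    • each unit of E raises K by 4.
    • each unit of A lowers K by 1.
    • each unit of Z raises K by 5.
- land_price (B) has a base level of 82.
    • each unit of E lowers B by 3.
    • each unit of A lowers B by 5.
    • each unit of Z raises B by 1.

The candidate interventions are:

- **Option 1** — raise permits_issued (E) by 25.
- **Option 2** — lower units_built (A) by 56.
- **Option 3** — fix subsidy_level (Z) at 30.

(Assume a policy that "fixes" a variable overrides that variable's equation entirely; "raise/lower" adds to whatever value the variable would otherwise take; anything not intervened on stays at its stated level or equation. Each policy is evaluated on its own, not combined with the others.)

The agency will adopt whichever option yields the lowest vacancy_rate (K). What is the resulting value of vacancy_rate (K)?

Option 1 (E + 25):
  E = 42 + 25 = 67
  A = 110
  Z = 284 + 4·67 + 3·110 = 882
  K = 41 + 4·67 − 110 + 5·882 = 4609
Option 2 (A − 56):
  E = 42
  A = 110 − 56 = 54
  Z = 284 + 4·42 + 3·54 = 614
  K = 41 + 4·42 − 54 + 5·614 = 3225
Option 3 (Z := 30):
  E = 42
  A = 110
  Z = 30
  K = 41 + 4·42 − 110 + 5·30 = 249
Comparing — Option 1: K=4609, Option 2: K=3225, Option 3: K=249. Lowest is 249 (Option 3).

249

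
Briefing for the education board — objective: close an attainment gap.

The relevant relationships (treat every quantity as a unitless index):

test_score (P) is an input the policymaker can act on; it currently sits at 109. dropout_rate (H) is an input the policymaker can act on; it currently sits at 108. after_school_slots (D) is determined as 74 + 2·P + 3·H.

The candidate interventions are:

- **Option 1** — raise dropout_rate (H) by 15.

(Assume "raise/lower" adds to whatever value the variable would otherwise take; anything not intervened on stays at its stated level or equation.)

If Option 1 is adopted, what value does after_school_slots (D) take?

661

Option 1 (H + 15):
  P = 109
  H = 108 + 15 = 123
  D = 74 + 2·109 + 3·123 = 661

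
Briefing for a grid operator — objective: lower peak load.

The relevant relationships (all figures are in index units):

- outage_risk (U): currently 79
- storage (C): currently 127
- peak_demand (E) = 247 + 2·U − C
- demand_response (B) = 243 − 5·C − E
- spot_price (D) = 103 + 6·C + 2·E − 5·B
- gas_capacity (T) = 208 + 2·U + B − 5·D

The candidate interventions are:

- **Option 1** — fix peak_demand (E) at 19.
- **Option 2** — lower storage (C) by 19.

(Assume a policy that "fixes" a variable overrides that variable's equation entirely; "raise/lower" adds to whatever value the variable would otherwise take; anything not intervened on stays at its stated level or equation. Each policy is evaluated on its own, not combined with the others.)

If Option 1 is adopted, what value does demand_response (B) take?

Option 1 (E := 19):
  U = 79
  C = 127
  E = 19
  B = 243 − 5·127 − 19 = -411

-411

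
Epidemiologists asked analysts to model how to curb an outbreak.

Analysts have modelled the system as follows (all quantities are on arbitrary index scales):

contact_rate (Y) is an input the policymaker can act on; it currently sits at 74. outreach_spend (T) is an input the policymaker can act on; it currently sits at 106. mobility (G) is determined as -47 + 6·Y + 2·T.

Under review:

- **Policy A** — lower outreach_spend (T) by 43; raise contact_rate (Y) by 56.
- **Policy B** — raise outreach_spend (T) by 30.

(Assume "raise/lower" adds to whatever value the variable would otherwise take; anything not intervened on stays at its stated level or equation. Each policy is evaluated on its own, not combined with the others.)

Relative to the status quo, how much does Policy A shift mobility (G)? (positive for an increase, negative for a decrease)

250

Baseline:
  Y = 74
  T = 106
  G = -47 + 6·74 + 2·106 = 609
Policy A (T − 43, Y + 56):
  Y = 74 + 56 = 130
  T = 106 − 43 = 63
  G = -47 + 6·130 + 2·63 = 859
Change in G: 859 − 609 = 250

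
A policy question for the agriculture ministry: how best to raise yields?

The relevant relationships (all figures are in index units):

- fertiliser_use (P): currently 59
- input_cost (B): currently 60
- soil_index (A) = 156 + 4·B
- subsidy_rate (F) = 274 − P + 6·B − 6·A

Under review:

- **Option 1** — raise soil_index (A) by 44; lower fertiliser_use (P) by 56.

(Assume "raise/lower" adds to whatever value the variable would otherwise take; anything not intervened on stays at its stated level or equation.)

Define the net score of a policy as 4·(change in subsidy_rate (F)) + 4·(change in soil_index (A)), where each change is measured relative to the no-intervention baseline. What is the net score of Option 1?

-656

Baseline:
  P = 59
  B = 60
  A = 156 + 4·60 = 396
  F = 274 − 59 + 6·60 − 6·396 = -1801
Option 1 (A + 44, P − 56):
  P = 59 − 56 = 3
  B = 60
  A = 156 + 4·60 (+44 from intervention) = 440
  F = 274 − 3 + 6·60 − 6·440 = -2009
ΔF = -2009 − (-1801) = -208; ΔA = 440 − 396 = 44
Score = 4·(-208) + 4·44 = -656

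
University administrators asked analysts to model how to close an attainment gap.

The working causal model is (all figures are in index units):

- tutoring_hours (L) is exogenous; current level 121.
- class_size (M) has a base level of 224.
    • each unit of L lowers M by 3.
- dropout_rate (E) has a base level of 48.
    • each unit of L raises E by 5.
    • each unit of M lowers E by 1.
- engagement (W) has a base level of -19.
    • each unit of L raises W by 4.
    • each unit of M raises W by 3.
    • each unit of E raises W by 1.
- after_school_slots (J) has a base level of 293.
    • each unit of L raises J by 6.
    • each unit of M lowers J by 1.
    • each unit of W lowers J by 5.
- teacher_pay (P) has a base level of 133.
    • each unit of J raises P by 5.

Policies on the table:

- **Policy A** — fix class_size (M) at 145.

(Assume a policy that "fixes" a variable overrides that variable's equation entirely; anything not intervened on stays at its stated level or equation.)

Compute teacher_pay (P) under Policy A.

Policy A (M := 145):
  L = 121
  M = 145
  E = 48 + 5·121 − 145 = 508
  W = -19 + 4·121 + 3·145 + 508 = 1408
  J = 293 + 6·121 − 145 − 5·1408 = -6166
  P = 133 + 5·(-6166) = -30697

-30697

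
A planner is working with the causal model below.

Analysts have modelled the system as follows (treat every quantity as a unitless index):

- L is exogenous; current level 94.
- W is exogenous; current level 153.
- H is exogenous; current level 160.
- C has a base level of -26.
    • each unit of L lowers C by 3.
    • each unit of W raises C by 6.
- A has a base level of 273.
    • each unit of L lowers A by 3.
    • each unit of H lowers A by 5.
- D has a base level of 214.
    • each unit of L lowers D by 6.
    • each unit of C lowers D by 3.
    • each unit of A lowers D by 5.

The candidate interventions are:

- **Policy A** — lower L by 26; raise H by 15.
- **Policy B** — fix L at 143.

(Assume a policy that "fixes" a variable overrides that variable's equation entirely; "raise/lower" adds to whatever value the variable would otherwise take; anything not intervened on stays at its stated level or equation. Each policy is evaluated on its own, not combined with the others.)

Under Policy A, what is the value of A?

-806

Policy A (L − 26, H + 15):
  L = 94 − 26 = 68
  H = 160 + 15 = 175
  A = 273 − 3·68 − 5·175 = -806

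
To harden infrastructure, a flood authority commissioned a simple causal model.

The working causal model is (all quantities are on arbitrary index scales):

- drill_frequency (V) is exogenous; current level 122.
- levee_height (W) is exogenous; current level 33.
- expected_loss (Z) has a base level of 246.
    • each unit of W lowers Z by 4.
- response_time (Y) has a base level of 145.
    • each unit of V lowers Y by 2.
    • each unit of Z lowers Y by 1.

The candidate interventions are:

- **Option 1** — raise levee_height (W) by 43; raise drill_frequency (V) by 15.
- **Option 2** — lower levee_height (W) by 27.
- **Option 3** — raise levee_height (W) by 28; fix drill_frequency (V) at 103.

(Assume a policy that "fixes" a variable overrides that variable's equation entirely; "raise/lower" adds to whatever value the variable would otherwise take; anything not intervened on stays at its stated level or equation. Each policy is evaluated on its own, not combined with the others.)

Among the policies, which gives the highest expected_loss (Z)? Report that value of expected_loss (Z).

222

Option 1 (W + 43, V + 15):
  W = 33 + 43 = 76
  Z = 246 − 4·76 = -58
Option 2 (W − 27):
  W = 33 − 27 = 6
  Z = 246 − 4·6 = 222
Option 3 (W + 28, V := 103):
  W = 33 + 28 = 61
  Z = 246 − 4·61 = 2
Comparing — Option 1: Z=-58, Option 2: Z=222, Option 3: Z=2. Highest is 222 (Option 2).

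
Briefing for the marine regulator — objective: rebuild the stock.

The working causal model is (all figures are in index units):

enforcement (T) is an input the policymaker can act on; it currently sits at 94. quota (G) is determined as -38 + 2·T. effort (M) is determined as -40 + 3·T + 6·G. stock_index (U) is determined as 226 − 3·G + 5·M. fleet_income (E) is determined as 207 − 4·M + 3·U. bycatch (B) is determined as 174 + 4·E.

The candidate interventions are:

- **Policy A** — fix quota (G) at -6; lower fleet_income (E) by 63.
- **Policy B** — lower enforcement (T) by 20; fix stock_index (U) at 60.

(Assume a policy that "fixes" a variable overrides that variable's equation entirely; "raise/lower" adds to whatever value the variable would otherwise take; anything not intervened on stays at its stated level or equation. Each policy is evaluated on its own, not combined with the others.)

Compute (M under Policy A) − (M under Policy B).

Policy A (G := -6, E − 63):
  T = 94
  G = -6
  M = -40 + 3·94 + 6·(-6) = 206
Policy B (T − 20, U := 60):
  T = 94 − 20 = 74
  G = -38 + 2·74 = 110
  M = -40 + 3·74 + 6·110 = 842
M: 206 − 842 = -636

-636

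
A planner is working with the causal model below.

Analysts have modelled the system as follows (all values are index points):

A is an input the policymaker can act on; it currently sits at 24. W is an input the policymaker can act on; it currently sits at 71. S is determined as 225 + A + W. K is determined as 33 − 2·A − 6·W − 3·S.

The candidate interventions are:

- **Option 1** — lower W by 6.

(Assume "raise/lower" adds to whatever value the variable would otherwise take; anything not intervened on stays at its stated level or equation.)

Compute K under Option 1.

-1347

Option 1 (W − 6):
  A = 24
  W = 71 − 6 = 65
  S = 225 + 24 + 65 = 314
  K = 33 − 2·24 − 6·65 − 3·314 = -1347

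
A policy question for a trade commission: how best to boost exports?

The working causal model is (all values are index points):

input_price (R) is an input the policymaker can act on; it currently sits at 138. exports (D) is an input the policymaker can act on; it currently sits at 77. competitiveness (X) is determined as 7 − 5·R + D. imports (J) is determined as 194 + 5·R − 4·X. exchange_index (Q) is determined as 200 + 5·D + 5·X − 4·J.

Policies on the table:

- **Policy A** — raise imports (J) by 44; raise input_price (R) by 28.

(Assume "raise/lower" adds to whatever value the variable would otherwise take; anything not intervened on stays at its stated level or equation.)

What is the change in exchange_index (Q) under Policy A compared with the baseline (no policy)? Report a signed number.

-3676

Baseline:
  R = 138
  D = 77
  X = 7 − 5·138 + 77 = -606
  J = 194 + 5·138 − 4·(-606) = 3308
  Q = 200 + 5·77 + 5·(-606) − 4·3308 = -15677
Policy A (J + 44, R + 28):
  R = 138 + 28 = 166
  D = 77
  X = 7 − 5·166 + 77 = -746
  J = 194 + 5·166 − 4·(-746) (+44 from intervention) = 4052
  Q = 200 + 5·77 + 5·(-746) − 4·4052 = -19353
Change in Q: -19353 − (-15677) = -3676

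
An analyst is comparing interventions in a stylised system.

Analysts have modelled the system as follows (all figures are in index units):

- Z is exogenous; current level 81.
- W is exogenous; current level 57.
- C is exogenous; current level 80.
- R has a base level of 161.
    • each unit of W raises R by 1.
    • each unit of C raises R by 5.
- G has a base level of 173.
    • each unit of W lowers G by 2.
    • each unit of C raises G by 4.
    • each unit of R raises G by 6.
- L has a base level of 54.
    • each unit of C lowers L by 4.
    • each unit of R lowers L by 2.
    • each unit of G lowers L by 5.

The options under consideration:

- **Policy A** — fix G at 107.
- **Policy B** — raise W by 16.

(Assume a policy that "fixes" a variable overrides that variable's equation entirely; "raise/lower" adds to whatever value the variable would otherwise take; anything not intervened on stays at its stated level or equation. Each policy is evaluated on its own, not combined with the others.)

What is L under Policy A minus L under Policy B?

20252

Policy A (G := 107):
  W = 57
  C = 80
  R = 161 + 57 + 5·80 = 618
  G = 107
  L = 54 − 4·80 − 2·618 − 5·107 = -2037
Policy B (W + 16):
  W = 57 + 16 = 73
  C = 80
  R = 161 + 73 + 5·80 = 634
  G = 173 − 2·73 + 4·80 + 6·634 = 4151
  L = 54 − 4·80 − 2·634 − 5·4151 = -22289
L: -2037 − (-22289) = 20252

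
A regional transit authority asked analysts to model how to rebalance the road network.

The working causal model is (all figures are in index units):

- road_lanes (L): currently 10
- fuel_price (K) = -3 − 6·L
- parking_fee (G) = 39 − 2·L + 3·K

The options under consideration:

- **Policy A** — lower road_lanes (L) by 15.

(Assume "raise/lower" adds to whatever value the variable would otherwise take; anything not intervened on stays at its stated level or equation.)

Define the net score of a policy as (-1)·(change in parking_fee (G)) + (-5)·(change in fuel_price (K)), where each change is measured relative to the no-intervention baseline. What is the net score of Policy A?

Baseline:
  L = 10
  K = -3 − 6·10 = -63
  G = 39 − 2·10 + 3·(-63) = -170
Policy A (L − 15):
  L = 10 − 15 = -5
  K = -3 − 6·(-5) = 27
  G = 39 − 2·(-5) + 3·27 = 130
ΔG = 130 − (-170) = 300; ΔK = 27 − (-63) = 90
Score = (-1)·300 + (-5)·90 = -750

-750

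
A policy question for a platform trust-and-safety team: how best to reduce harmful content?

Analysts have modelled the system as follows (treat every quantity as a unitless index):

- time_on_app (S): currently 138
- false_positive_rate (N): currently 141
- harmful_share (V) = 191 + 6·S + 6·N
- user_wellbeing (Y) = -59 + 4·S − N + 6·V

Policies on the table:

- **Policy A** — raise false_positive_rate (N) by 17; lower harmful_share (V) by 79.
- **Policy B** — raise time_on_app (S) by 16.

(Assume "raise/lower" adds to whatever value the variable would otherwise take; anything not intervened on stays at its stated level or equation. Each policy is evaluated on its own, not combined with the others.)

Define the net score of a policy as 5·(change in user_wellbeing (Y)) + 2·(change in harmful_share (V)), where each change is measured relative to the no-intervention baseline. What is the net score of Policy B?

Baseline:
  S = 138
  N = 141
  V = 191 + 6·138 + 6·141 = 1865
  Y = -59 + 4·138 − 141 + 6·1865 = 11542
Policy B (S + 16):
  S = 138 + 16 = 154
  N = 141
  V = 191 + 6·154 + 6·141 = 1961
  Y = -59 + 4·154 − 141 + 6·1961 = 12182
ΔY = 12182 − 11542 = 640; ΔV = 1961 − 1865 = 96
Score = 5·640 + 2·96 = 3392

3392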